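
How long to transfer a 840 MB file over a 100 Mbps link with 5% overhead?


Effective throughput = 100 * (1 - 5/100) = 95 Mbps
File size in Mb = 840 * 8 = 6720 Mb
Time = 6720 / 95
Time = 70.7368 seconds


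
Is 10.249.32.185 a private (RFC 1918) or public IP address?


RFC 1918 private ranges:
  10.0.0.0/8 (10.0.0.0 - 10.255.255.255)
  172.16.0.0/12 (172.16.0.0 - 172.31.255.255)
  192.168.0.0/16 (192.168.0.0 - 192.168.255.255)
Private (in 10.0.0.0/8)


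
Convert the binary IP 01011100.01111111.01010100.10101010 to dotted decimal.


01011100 = 92
01111111 = 127
01010100 = 84
10101010 = 170
IP: 92.127.84.170


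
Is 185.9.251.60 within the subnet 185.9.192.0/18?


Subnet network: 185.9.192.0
Test IP AND mask: 185.9.192.0
Yes, 185.9.251.60 is in 185.9.192.0/18


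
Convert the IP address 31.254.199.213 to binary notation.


31 = 00011111
254 = 11111110
199 = 11000111
213 = 11010101
Binary: 00011111.11111110.11000111.11010101


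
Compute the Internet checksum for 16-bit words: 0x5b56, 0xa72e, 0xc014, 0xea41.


Sum all words (with carry folding):
+ 0x5b56 = 0x5b56
+ 0xa72e = 0x0285
+ 0xc014 = 0xc299
+ 0xea41 = 0xacdb
One's complement: ~0xacdb
Checksum = 0x5324


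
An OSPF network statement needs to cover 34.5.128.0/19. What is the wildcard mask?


Subnet mask: 255.255.224.0
Wildcard = 255.255.255.255 - subnet mask
255 - 255 = 0
255 - 255 = 0
255 - 224 = 31
255 - 0 = 255
Wildcard: 0.0.31.255


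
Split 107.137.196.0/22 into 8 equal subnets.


New prefix = 22 + 3 = 25
Each subnet has 128 addresses
  107.137.196.0/25
  107.137.196.128/25
  107.137.197.0/25
  107.137.197.128/25
  107.137.198.0/25
  107.137.198.128/25
  107.137.199.0/25
  107.137.199.128/25
Subnets: 107.137.196.0/25, 107.137.196.128/25, 107.137.197.0/25, 107.137.197.128/25, 107.137.198.0/25, 107.137.198.128/25, 107.137.199.0/25, 107.137.199.128/25


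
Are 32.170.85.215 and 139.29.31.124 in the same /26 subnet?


Mask: 255.255.255.192
32.170.85.215 AND mask = 32.170.85.192
139.29.31.124 AND mask = 139.29.31.64
No, different subnets (32.170.85.192 vs 139.29.31.64)


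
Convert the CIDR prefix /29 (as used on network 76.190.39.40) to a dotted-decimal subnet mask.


/29 means 29 network bits, 3 host bits
Binary: 11111111111111111111111111111000
Mask: 255.255.255.248


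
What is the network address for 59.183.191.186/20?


IP:   00111011.10110111.10111111.10111010
Mask: 11111111.11111111.11110000.00000000
AND operation:
Net:  00111011.10110111.10110000.00000000
Network: 59.183.176.0/20


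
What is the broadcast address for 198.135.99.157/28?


Network: 198.135.99.144/28
Host bits = 4
Set all host bits to 1:
Broadcast: 198.135.99.159


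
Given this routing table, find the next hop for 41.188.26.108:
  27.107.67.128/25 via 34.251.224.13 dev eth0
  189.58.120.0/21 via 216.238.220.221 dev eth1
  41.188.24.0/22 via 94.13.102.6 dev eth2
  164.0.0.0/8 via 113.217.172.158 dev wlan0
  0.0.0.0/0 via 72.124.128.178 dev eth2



Longest prefix match for 41.188.26.108:
  /25 27.107.67.128: no
  /21 189.58.120.0: no
  /22 41.188.24.0: MATCH
  /8 164.0.0.0: no
  /0 0.0.0.0: MATCH
Selected: next-hop 94.13.102.6 via eth2 (matched /22)


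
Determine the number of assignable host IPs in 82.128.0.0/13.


Host bits = 32 - 13 = 19
Total addresses = 2^19 = 524288
Usable = total - 2 (network and broadcast)
Usable hosts: 524286


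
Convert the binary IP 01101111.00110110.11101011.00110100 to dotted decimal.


01101111 = 111
00110110 = 54
11101011 = 235
00110100 = 52
IP: 111.54.235.52


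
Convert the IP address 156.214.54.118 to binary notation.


156 = 10011100
214 = 11010110
54 = 00110110
118 = 01110110
Binary: 10011100.11010110.00110110.01110110


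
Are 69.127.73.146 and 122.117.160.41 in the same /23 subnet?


Mask: 255.255.254.0
69.127.73.146 AND mask = 69.127.72.0
122.117.160.41 AND mask = 122.117.160.0
No, different subnets (69.127.72.0 vs 122.117.160.0)


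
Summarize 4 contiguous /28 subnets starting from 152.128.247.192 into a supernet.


Original prefix: /28
Number of subnets: 4 = 2^2
New prefix = 28 - 2 = 26
Supernet: 152.128.247.192/26


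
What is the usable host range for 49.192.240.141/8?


Network: 49.0.0.0
Broadcast: 49.255.255.255
First usable = network + 1
Last usable = broadcast - 1
Range: 49.0.0.1 to 49.255.255.254


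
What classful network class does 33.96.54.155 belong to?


First octet: 33
Binary: 00100001
0xxxxxxx -> Class A (1-126)
Class A, default mask 255.0.0.0 (/8)


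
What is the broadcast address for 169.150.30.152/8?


Network: 169.0.0.0/8
Host bits = 24
Set all host bits to 1:
Broadcast: 169.255.255.255


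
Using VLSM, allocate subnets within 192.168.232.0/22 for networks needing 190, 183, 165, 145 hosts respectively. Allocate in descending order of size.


190 hosts -> /24 (254 usable): 192.168.232.0/24
183 hosts -> /24 (254 usable): 192.168.233.0/24
165 hosts -> /24 (254 usable): 192.168.234.0/24
145 hosts -> /24 (254 usable): 192.168.235.0/24
Allocation: 192.168.232.0/24 (190 hosts, 254 usable); 192.168.233.0/24 (183 hosts, 254 usable); 192.168.234.0/24 (165 hosts, 254 usable); 192.168.235.0/24 (145 hosts, 254 usable)


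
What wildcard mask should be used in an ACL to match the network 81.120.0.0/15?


Subnet mask: 255.254.0.0
Wildcard = 255.255.255.255 - subnet mask
255 - 255 = 0
255 - 254 = 1
255 - 0 = 255
255 - 0 = 255
Wildcard: 0.1.255.255


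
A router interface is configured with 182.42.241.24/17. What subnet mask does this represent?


/17 means 17 network bits, 15 host bits
Binary: 11111111111111111000000000000000
Mask: 255.255.128.0


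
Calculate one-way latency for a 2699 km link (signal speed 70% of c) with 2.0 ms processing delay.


Speed = 0.7 * 3e5 km/s = 210000 km/s
Propagation delay = 2699 / 210000 = 0.0129 s = 12.8524 ms
Processing delay = 2.0 ms
Total one-way latency = 14.8524 ms


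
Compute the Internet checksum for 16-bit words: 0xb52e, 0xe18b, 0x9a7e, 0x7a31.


Sum all words (with carry folding):
+ 0xb52e = 0xb52e
+ 0xe18b = 0x96ba
+ 0x9a7e = 0x3139
+ 0x7a31 = 0xab6a
One's complement: ~0xab6a
Checksum = 0x5495


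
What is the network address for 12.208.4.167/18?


IP:   00001100.11010000.00000100.10100111
Mask: 11111111.11111111.11000000.00000000
AND operation:
Net:  00001100.11010000.00000000.00000000
Network: 12.208.0.0/18


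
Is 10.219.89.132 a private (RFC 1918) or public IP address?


RFC 1918 private ranges:
  10.0.0.0/8 (10.0.0.0 - 10.255.255.255)
  172.16.0.0/12 (172.16.0.0 - 172.31.255.255)
  192.168.0.0/16 (192.168.0.0 - 192.168.255.255)
Private (in 10.0.0.0/8)


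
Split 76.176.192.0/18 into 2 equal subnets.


New prefix = 18 + 1 = 19
Each subnet has 8192 addresses
  76.176.192.0/19
  76.176.224.0/19
Subnets: 76.176.192.0/19, 76.176.224.0/19


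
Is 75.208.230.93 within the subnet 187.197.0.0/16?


Subnet network: 187.197.0.0
Test IP AND mask: 75.208.0.0
No, 75.208.230.93 is not in 187.197.0.0/16


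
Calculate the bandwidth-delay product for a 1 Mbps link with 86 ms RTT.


BDP = bandwidth * RTT
= 1 Mbps * 86 ms
= 1 * 1e6 * 86 / 1000 bits
= 86000 bits
= 10750 bytes
= 10.498 KB
BDP = 86000 bits (10750 bytes)


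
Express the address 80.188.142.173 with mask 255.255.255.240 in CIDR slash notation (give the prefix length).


Binary: 11111111.11111111.11111111.11110000
Count leading 1s
Prefix: /28


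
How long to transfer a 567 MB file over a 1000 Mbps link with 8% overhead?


Effective throughput = 1000 * (1 - 8/100) = 920 Mbps
File size in Mb = 567 * 8 = 4536 Mb
Time = 4536 / 920
Time = 4.9304 seconds


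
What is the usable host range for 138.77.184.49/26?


Network: 138.77.184.0
Broadcast: 138.77.184.63
First usable = network + 1
Last usable = broadcast - 1
Range: 138.77.184.1 to 138.77.184.62


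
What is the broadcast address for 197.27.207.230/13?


Network: 197.24.0.0/13
Host bits = 19
Set all host bits to 1:
Broadcast: 197.31.255.255


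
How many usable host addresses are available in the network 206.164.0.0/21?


Host bits = 32 - 21 = 11
Total addresses = 2^11 = 2048
Usable = total - 2 (network and broadcast)
Usable hosts: 2046


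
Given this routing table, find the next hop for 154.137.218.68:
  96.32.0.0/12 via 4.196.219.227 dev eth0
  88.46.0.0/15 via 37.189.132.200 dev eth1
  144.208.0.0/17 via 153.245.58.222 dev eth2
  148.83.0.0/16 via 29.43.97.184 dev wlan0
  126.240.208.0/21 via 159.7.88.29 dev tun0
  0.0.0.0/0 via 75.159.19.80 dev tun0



Longest prefix match for 154.137.218.68:
  /12 96.32.0.0: no
  /15 88.46.0.0: no
  /17 144.208.0.0: no
  /16 148.83.0.0: no
  /21 126.240.208.0: no
  /0 0.0.0.0: MATCH
Selected: next-hop 75.159.19.80 via tun0 (matched /0)


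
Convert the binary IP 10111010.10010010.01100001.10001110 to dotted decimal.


10111010 = 186
10010010 = 146
01100001 = 97
10001110 = 142
IP: 186.146.97.142


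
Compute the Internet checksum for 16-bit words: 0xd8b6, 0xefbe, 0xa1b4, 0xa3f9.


Sum all words (with carry folding):
+ 0xd8b6 = 0xd8b6
+ 0xefbe = 0xc875
+ 0xa1b4 = 0x6a2a
+ 0xa3f9 = 0x0e24
One's complement: ~0x0e24
Checksum = 0xf1db


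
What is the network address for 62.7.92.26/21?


IP:   00111110.00000111.01011100.00011010
Mask: 11111111.11111111.11111000.00000000
AND operation:
Net:  00111110.00000111.01011000.00000000
Network: 62.7.88.0/21


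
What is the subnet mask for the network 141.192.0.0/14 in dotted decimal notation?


/14 means 14 network bits, 18 host bits
Binary: 11111111111111000000000000000000
Mask: 255.252.0.0


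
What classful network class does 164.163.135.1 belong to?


First octet: 164
Binary: 10100100
10xxxxxx -> Class B (128-191)
Class B, default mask 255.255.0.0 (/16)


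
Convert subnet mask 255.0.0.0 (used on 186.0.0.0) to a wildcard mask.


Subnet mask: 255.0.0.0
Wildcard = 255.255.255.255 - subnet mask
255 - 255 = 0
255 - 0 = 255
255 - 0 = 255
255 - 0 = 255
Wildcard: 0.255.255.255


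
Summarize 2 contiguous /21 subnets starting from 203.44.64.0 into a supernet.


Original prefix: /21
Number of subnets: 2 = 2^1
New prefix = 21 - 1 = 20
Supernet: 203.44.64.0/20


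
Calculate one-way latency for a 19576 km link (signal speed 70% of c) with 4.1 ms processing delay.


Speed = 0.7 * 3e5 km/s = 210000 km/s
Propagation delay = 19576 / 210000 = 0.0932 s = 93.219 ms
Processing delay = 4.1 ms
Total one-way latency = 97.319 ms


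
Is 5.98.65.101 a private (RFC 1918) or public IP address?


RFC 1918 private ranges:
  10.0.0.0/8 (10.0.0.0 - 10.255.255.255)
  172.16.0.0/12 (172.16.0.0 - 172.31.255.255)
  192.168.0.0/16 (192.168.0.0 - 192.168.255.255)
Public (not in any RFC 1918 range)


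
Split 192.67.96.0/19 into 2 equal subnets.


New prefix = 19 + 1 = 20
Each subnet has 4096 addresses
  192.67.96.0/20
  192.67.112.0/20
Subnets: 192.67.96.0/20, 192.67.112.0/20


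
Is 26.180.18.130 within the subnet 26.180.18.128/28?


Subnet network: 26.180.18.128
Test IP AND mask: 26.180.18.128
Yes, 26.180.18.130 is in 26.180.18.128/28


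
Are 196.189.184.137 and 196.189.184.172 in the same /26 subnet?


Mask: 255.255.255.192
196.189.184.137 AND mask = 196.189.184.128
196.189.184.172 AND mask = 196.189.184.128
Yes, same subnet (196.189.184.128)


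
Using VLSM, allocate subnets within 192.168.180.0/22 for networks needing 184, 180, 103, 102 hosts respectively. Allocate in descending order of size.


184 hosts -> /24 (254 usable): 192.168.180.0/24
180 hosts -> /24 (254 usable): 192.168.181.0/24
103 hosts -> /25 (126 usable): 192.168.182.0/25
102 hosts -> /25 (126 usable): 192.168.182.128/25
Allocation: 192.168.180.0/24 (184 hosts, 254 usable); 192.168.181.0/24 (180 hosts, 254 usable); 192.168.182.0/25 (103 hosts, 126 usable); 192.168.182.128/25 (102 hosts, 126 usable)


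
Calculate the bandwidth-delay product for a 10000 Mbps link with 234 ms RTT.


BDP = bandwidth * RTT
= 10000 Mbps * 234 ms
= 10000 * 1e6 * 234 / 1000 bits
= 2340000000 bits
= 292500000 bytes
= 285644.5312 KB
BDP = 2340000000 bits (292500000 bytes)


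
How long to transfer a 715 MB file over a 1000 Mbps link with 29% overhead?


Effective throughput = 1000 * (1 - 29/100) = 710 Mbps
File size in Mb = 715 * 8 = 5720 Mb
Time = 5720 / 710
Time = 8.0563 seconds


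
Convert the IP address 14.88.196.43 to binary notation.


14 = 00001110
88 = 01011000
196 = 11000100
43 = 00101011
Binary: 00001110.01011000.11000100.00101011


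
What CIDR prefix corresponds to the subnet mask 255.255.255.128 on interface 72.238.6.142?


Binary: 11111111.11111111.11111111.10000000
Count leading 1s
Prefix: /25


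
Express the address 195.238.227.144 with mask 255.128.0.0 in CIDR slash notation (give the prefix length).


Binary: 11111111.10000000.00000000.00000000
Count leading 1s
Prefix: /9


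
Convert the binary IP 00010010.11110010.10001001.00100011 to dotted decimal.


00010010 = 18
11110010 = 242
10001001 = 137
00100011 = 35
IP: 18.242.137.35


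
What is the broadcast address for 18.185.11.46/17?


Network: 18.185.0.0/17
Host bits = 15
Set all host bits to 1:
Broadcast: 18.185.127.255


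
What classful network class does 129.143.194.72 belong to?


First octet: 129
Binary: 10000001
10xxxxxx -> Class B (128-191)
Class B, default mask 255.255.0.0 (/16)


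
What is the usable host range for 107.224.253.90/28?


Network: 107.224.253.80
Broadcast: 107.224.253.95
First usable = network + 1
Last usable = broadcast - 1
Range: 107.224.253.81 to 107.224.253.94


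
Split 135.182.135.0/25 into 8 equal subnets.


New prefix = 25 + 3 = 28
Each subnet has 16 addresses
  135.182.135.0/28
  135.182.135.16/28
  135.182.135.32/28
  135.182.135.48/28
  135.182.135.64/28
  135.182.135.80/28
  135.182.135.96/28
  135.182.135.112/28
Subnets: 135.182.135.0/28, 135.182.135.16/28, 135.182.135.32/28, 135.182.135.48/28, 135.182.135.64/28, 135.182.135.80/28, 135.182.135.96/28, 135.182.135.112/28


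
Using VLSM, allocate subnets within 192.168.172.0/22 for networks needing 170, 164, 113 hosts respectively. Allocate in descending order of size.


170 hosts -> /24 (254 usable): 192.168.172.0/24
164 hosts -> /24 (254 usable): 192.168.173.0/24
113 hosts -> /25 (126 usable): 192.168.174.0/25
Allocation: 192.168.172.0/24 (170 hosts, 254 usable); 192.168.173.0/24 (164 hosts, 254 usable); 192.168.174.0/25 (113 hosts, 126 usable)


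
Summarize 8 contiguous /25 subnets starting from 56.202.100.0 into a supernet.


Original prefix: /25
Number of subnets: 8 = 2^3
New prefix = 25 - 3 = 22
Supernet: 56.202.100.0/22


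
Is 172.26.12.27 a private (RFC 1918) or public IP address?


RFC 1918 private ranges:
  10.0.0.0/8 (10.0.0.0 - 10.255.255.255)
  172.16.0.0/12 (172.16.0.0 - 172.31.255.255)
  192.168.0.0/16 (192.168.0.0 - 192.168.255.255)
Private (in 172.16.0.0/12)


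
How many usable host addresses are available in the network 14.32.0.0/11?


Host bits = 32 - 11 = 21
Total addresses = 2^21 = 2097152
Usable = total - 2 (network and broadcast)
Usable hosts: 2097150


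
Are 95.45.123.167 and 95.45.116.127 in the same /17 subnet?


Mask: 255.255.128.0
95.45.123.167 AND mask = 95.45.0.0
95.45.116.127 AND mask = 95.45.0.0
Yes, same subnet (95.45.0.0)


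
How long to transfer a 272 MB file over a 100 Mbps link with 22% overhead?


Effective throughput = 100 * (1 - 22/100) = 78 Mbps
File size in Mb = 272 * 8 = 2176 Mb
Time = 2176 / 78
Time = 27.8974 seconds


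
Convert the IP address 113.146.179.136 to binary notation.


113 = 01110001
146 = 10010010
179 = 10110011
136 = 10001000
Binary: 01110001.10010010.10110011.10001000


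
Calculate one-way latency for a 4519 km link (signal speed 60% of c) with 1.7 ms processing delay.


Speed = 0.6 * 3e5 km/s = 180000 km/s
Propagation delay = 4519 / 180000 = 0.0251 s = 25.1056 ms
Processing delay = 1.7 ms
Total one-way latency = 26.8056 ms


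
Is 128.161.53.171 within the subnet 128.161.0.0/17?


Subnet network: 128.161.0.0
Test IP AND mask: 128.161.0.0
Yes, 128.161.53.171 is in 128.161.0.0/17


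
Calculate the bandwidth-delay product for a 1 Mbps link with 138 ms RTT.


BDP = bandwidth * RTT
= 1 Mbps * 138 ms
= 1 * 1e6 * 138 / 1000 bits
= 138000 bits
= 17250 bytes
= 16.8457 KB
BDP = 138000 bits (17250 bytes)


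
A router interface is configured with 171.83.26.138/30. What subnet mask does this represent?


/30 means 30 network bits, 2 host bits
Binary: 11111111111111111111111111111100
Mask: 255.255.255.252


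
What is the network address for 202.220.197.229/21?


IP:   11001010.11011100.11000101.11100101
Mask: 11111111.11111111.11111000.00000000
AND operation:
Net:  11001010.11011100.11000000.00000000
Network: 202.220.192.0/21


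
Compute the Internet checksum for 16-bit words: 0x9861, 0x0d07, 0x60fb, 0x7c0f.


Sum all words (with carry folding):
+ 0x9861 = 0x9861
+ 0x0d07 = 0xa568
+ 0x60fb = 0x0664
+ 0x7c0f = 0x8273
One's complement: ~0x8273
Checksum = 0x7d8c


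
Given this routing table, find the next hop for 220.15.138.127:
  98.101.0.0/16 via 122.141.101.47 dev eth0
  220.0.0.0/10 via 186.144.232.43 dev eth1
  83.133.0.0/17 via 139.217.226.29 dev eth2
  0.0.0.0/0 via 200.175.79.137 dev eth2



Longest prefix match for 220.15.138.127:
  /16 98.101.0.0: no
  /10 220.0.0.0: MATCH
  /17 83.133.0.0: no
  /0 0.0.0.0: MATCH
Selected: next-hop 186.144.232.43 via eth1 (matched /10)


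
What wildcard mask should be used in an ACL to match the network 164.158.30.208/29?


Subnet mask: 255.255.255.248
Wildcard = 255.255.255.255 - subnet mask
255 - 255 = 0
255 - 255 = 0
255 - 255 = 0
255 - 248 = 7
Wildcard: 0.0.0.7


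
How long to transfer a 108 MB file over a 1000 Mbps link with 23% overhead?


Effective throughput = 1000 * (1 - 23/100) = 770 Mbps
File size in Mb = 108 * 8 = 864 Mb
Time = 864 / 770
Time = 1.1221 seconds


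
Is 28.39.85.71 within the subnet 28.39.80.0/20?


Subnet network: 28.39.80.0
Test IP AND mask: 28.39.80.0
Yes, 28.39.85.71 is in 28.39.80.0/20


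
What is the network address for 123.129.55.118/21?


IP:   01111011.10000001.00110111.01110110
Mask: 11111111.11111111.11111000.00000000
AND operation:
Net:  01111011.10000001.00110000.00000000
Network: 123.129.48.0/21


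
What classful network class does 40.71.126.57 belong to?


First octet: 40
Binary: 00101000
0xxxxxxx -> Class A (1-126)
Class A, default mask 255.0.0.0 (/8)


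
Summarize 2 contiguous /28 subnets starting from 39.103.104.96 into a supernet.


Original prefix: /28
Number of subnets: 2 = 2^1
New prefix = 28 - 1 = 27
Supernet: 39.103.104.96/27


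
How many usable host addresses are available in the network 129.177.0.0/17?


Host bits = 32 - 17 = 15
Total addresses = 2^15 = 32768
Usable = total - 2 (network and broadcast)
Usable hosts: 32766


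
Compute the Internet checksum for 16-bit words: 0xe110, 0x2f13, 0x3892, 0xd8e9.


Sum all words (with carry folding):
+ 0xe110 = 0xe110
+ 0x2f13 = 0x1024
+ 0x3892 = 0x48b6
+ 0xd8e9 = 0x21a0
One's complement: ~0x21a0
Checksum = 0xde5f


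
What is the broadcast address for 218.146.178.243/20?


Network: 218.146.176.0/20
Host bits = 12
Set all host bits to 1:
Broadcast: 218.146.191.255


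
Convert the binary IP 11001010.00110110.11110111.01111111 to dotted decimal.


11001010 = 202
00110110 = 54
11110111 = 247
01111111 = 127
IP: 202.54.247.127


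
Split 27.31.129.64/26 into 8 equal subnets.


New prefix = 26 + 3 = 29
Each subnet has 8 addresses
  27.31.129.64/29
  27.31.129.72/29
  27.31.129.80/29
  27.31.129.88/29
  27.31.129.96/29
  27.31.129.104/29
  27.31.129.112/29
  27.31.129.120/29
Subnets: 27.31.129.64/29, 27.31.129.72/29, 27.31.129.80/29, 27.31.129.88/29, 27.31.129.96/29, 27.31.129.104/29, 27.31.129.112/29, 27.31.129.120/29


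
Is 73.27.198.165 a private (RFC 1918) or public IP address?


RFC 1918 private ranges:
  10.0.0.0/8 (10.0.0.0 - 10.255.255.255)
  172.16.0.0/12 (172.16.0.0 - 172.31.255.255)
  192.168.0.0/16 (192.168.0.0 - 192.168.255.255)
Public (not in any RFC 1918 range)


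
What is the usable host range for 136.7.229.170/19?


Network: 136.7.224.0
Broadcast: 136.7.255.255
First usable = network + 1
Last usable = broadcast - 1
Range: 136.7.224.1 to 136.7.255.254


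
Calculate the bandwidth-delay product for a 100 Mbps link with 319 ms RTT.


BDP = bandwidth * RTT
= 100 Mbps * 319 ms
= 100 * 1e6 * 319 / 1000 bits
= 31900000 bits
= 3987500 bytes
= 3894.043 KB
BDP = 31900000 bits (3987500 bytes)


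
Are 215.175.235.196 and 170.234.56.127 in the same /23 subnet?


Mask: 255.255.254.0
215.175.235.196 AND mask = 215.175.234.0
170.234.56.127 AND mask = 170.234.56.0
No, different subnets (215.175.234.0 vs 170.234.56.0)


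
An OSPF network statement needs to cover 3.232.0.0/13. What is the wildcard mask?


Subnet mask: 255.248.0.0
Wildcard = 255.255.255.255 - subnet mask
255 - 255 = 0
255 - 248 = 7
255 - 0 = 255
255 - 0 = 255
Wildcard: 0.7.255.255


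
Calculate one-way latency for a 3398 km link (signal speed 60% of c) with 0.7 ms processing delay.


Speed = 0.6 * 3e5 km/s = 180000 km/s
Propagation delay = 3398 / 180000 = 0.0189 s = 18.8778 ms
Processing delay = 0.7 ms
Total one-way latency = 19.5778 ms


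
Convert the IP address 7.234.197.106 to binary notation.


7 = 00000111
234 = 11101010
197 = 11000101
106 = 01101010
Binary: 00000111.11101010.11000101.01101010


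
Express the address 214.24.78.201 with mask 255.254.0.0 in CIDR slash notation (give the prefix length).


Binary: 11111111.11111110.00000000.00000000
Count leading 1s
Prefix: /15


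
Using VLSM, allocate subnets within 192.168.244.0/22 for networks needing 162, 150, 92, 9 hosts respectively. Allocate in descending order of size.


162 hosts -> /24 (254 usable): 192.168.244.0/24
150 hosts -> /24 (254 usable): 192.168.245.0/24
92 hosts -> /25 (126 usable): 192.168.246.0/25
9 hosts -> /28 (14 usable): 192.168.246.128/28
Allocation: 192.168.244.0/24 (162 hosts, 254 usable); 192.168.245.0/24 (150 hosts, 254 usable); 192.168.246.0/25 (92 hosts, 126 usable); 192.168.246.128/28 (9 hosts, 14 usable)


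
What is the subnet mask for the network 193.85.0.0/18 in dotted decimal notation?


/18 means 18 network bits, 14 host bits
Binary: 11111111111111111100000000000000
Mask: 255.255.192.0


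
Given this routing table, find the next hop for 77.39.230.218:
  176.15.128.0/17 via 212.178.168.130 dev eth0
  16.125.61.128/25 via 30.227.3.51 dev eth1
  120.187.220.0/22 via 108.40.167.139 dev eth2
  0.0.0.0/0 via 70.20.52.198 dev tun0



Longest prefix match for 77.39.230.218:
  /17 176.15.128.0: no
  /25 16.125.61.128: no
  /22 120.187.220.0: no
  /0 0.0.0.0: MATCH
Selected: next-hop 70.20.52.198 via tun0 (matched /0)


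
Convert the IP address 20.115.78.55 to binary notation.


20 = 00010100
115 = 01110011
78 = 01001110
55 = 00110111
Binary: 00010100.01110011.01001110.00110111


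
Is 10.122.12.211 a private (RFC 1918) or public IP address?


RFC 1918 private ranges:
  10.0.0.0/8 (10.0.0.0 - 10.255.255.255)
  172.16.0.0/12 (172.16.0.0 - 172.31.255.255)
  192.168.0.0/16 (192.168.0.0 - 192.168.255.255)
Private (in 10.0.0.0/8)


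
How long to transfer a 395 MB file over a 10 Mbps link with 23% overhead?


Effective throughput = 10 * (1 - 23/100) = 7.7 Mbps
File size in Mb = 395 * 8 = 3160 Mb
Time = 3160 / 7.7
Time = 410.3896 seconds


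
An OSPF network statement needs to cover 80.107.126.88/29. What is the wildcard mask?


Subnet mask: 255.255.255.248
Wildcard = 255.255.255.255 - subnet mask
255 - 255 = 0
255 - 255 = 0
255 - 255 = 0
255 - 248 = 7
Wildcard: 0.0.0.7


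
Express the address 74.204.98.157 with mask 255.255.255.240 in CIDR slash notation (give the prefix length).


Binary: 11111111.11111111.11111111.11110000
Count leading 1s
Prefix: /28


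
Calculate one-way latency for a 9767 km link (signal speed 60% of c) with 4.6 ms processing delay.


Speed = 0.6 * 3e5 km/s = 180000 km/s
Propagation delay = 9767 / 180000 = 0.0543 s = 54.2611 ms
Processing delay = 4.6 ms
Total one-way latency = 58.8611 ms


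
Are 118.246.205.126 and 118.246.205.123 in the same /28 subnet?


Mask: 255.255.255.240
118.246.205.126 AND mask = 118.246.205.112
118.246.205.123 AND mask = 118.246.205.112
Yes, same subnet (118.246.205.112)


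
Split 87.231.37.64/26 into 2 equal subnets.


New prefix = 26 + 1 = 27
Each subnet has 32 addresses
  87.231.37.64/27
  87.231.37.96/27
Subnets: 87.231.37.64/27, 87.231.37.96/27


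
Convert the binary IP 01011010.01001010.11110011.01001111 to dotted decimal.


01011010 = 90
01001010 = 74
11110011 = 243
01001111 = 79
IP: 90.74.243.79


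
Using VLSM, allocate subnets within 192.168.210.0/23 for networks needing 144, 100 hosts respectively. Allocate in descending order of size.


144 hosts -> /24 (254 usable): 192.168.210.0/24
100 hosts -> /25 (126 usable): 192.168.211.0/25
Allocation: 192.168.210.0/24 (144 hosts, 254 usable); 192.168.211.0/25 (100 hosts, 126 usable)


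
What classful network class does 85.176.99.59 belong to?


First octet: 85
Binary: 01010101
0xxxxxxx -> Class A (1-126)
Class A, default mask 255.0.0.0 (/8)


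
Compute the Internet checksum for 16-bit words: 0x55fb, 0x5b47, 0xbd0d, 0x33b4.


Sum all words (with carry folding):
+ 0x55fb = 0x55fb
+ 0x5b47 = 0xb142
+ 0xbd0d = 0x6e50
+ 0x33b4 = 0xa204
One's complement: ~0xa204
Checksum = 0x5dfb


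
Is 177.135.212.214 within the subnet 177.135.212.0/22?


Subnet network: 177.135.212.0
Test IP AND mask: 177.135.212.0
Yes, 177.135.212.214 is in 177.135.212.0/22


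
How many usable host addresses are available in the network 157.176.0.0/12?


Host bits = 32 - 12 = 20
Total addresses = 2^20 = 1048576
Usable = total - 2 (network and broadcast)
Usable hosts: 1048574


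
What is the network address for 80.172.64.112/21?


IP:   01010000.10101100.01000000.01110000
Mask: 11111111.11111111.11111000.00000000
AND operation:
Net:  01010000.10101100.01000000.00000000
Network: 80.172.64.0/21


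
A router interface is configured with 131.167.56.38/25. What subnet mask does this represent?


/25 means 25 network bits, 7 host bits
Binary: 11111111111111111111111110000000
Mask: 255.255.255.128


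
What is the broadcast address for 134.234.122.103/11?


Network: 134.224.0.0/11
Host bits = 21
Set all host bits to 1:
Broadcast: 134.255.255.255


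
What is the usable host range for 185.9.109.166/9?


Network: 185.0.0.0
Broadcast: 185.127.255.255
First usable = network + 1
Last usable = broadcast - 1
Range: 185.0.0.1 to 185.127.255.254


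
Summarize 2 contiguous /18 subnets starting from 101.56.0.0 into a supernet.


Original prefix: /18
Number of subnets: 2 = 2^1
New prefix = 18 - 1 = 17
Supernet: 101.56.0.0/17


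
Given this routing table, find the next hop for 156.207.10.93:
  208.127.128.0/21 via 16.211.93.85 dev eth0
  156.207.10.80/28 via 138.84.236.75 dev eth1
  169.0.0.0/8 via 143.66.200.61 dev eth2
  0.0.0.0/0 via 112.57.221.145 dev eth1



Longest prefix match for 156.207.10.93:
  /21 208.127.128.0: no
  /28 156.207.10.80: MATCH
  /8 169.0.0.0: no
  /0 0.0.0.0: MATCH
Selected: next-hop 138.84.236.75 via eth1 (matched /28)


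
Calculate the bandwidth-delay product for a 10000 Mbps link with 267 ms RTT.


BDP = bandwidth * RTT
= 10000 Mbps * 267 ms
= 10000 * 1e6 * 267 / 1000 bits
= 2670000000 bits
= 333750000 bytes
= 325927.7344 KB
BDP = 2670000000 bits (333750000 bytes)


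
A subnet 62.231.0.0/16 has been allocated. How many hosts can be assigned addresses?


Host bits = 32 - 16 = 16
Total addresses = 2^16 = 65536
Usable = total - 2 (network and broadcast)
Usable hosts: 65534


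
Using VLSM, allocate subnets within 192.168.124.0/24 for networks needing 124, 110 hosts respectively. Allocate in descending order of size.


124 hosts -> /25 (126 usable): 192.168.124.0/25
110 hosts -> /25 (126 usable): 192.168.124.128/25
Allocation: 192.168.124.0/25 (124 hosts, 126 usable); 192.168.124.128/25 (110 hosts, 126 usable)


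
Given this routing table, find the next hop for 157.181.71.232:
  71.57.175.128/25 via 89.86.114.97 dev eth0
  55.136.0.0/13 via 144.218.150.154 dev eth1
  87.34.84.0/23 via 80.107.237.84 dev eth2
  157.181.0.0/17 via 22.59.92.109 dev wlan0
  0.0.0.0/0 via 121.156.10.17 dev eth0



Longest prefix match for 157.181.71.232:
  /25 71.57.175.128: no
  /13 55.136.0.0: no
  /23 87.34.84.0: no
  /17 157.181.0.0: MATCH
  /0 0.0.0.0: MATCH
Selected: next-hop 22.59.92.109 via wlan0 (matched /17)


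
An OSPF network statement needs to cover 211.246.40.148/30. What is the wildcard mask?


Subnet mask: 255.255.255.252
Wildcard = 255.255.255.255 - subnet mask
255 - 255 = 0
255 - 255 = 0
255 - 255 = 0
255 - 252 = 3
Wildcard: 0.0.0.3


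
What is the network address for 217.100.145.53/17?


IP:   11011001.01100100.10010001.00110101
Mask: 11111111.11111111.10000000.00000000
AND operation:
Net:  11011001.01100100.10000000.00000000
Network: 217.100.128.0/17


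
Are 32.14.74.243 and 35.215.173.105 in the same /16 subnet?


Mask: 255.255.0.0
32.14.74.243 AND mask = 32.14.0.0
35.215.173.105 AND mask = 35.215.0.0
No, different subnets (32.14.0.0 vs 35.215.0.0)


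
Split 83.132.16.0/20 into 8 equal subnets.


New prefix = 20 + 3 = 23
Each subnet has 512 addresses
  83.132.16.0/23
  83.132.18.0/23
  83.132.20.0/23
  83.132.22.0/23
  83.132.24.0/23
  83.132.26.0/23
  83.132.28.0/23
  83.132.30.0/23
Subnets: 83.132.16.0/23, 83.132.18.0/23, 83.132.20.0/23, 83.132.22.0/23, 83.132.24.0/23, 83.132.26.0/23, 83.132.28.0/23, 83.132.30.0/23


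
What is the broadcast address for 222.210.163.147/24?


Network: 222.210.163.0/24
Host bits = 8
Set all host bits to 1:
Broadcast: 222.210.163.255


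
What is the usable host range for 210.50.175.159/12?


Network: 210.48.0.0
Broadcast: 210.63.255.255
First usable = network + 1
Last usable = broadcast - 1
Range: 210.48.0.1 to 210.63.255.254


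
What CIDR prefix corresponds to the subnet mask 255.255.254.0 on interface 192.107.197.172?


Binary: 11111111.11111111.11111110.00000000
Count leading 1s
Prefix: /23


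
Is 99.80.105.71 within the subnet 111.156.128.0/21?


Subnet network: 111.156.128.0
Test IP AND mask: 99.80.104.0
No, 99.80.105.71 is not in 111.156.128.0/21


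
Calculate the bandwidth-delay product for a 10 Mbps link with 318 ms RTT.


BDP = bandwidth * RTT
= 10 Mbps * 318 ms
= 10 * 1e6 * 318 / 1000 bits
= 3180000 bits
= 397500 bytes
= 388.1836 KB
BDP = 3180000 bits (397500 bytes)


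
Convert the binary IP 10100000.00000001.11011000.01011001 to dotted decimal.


10100000 = 160
00000001 = 1
11011000 = 216
01011001 = 89
IP: 160.1.216.89


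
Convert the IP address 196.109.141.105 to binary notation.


196 = 11000100
109 = 01101101
141 = 10001101
105 = 01101001
Binary: 11000100.01101101.10001101.01101001


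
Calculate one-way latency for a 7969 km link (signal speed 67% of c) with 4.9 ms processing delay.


Speed = 0.67 * 3e5 km/s = 201000 km/s
Propagation delay = 7969 / 201000 = 0.0396 s = 39.6468 ms
Processing delay = 4.9 ms
Total one-way latency = 44.5468 ms


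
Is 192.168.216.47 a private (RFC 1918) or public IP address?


RFC 1918 private ranges:
  10.0.0.0/8 (10.0.0.0 - 10.255.255.255)
  172.16.0.0/12 (172.16.0.0 - 172.31.255.255)
  192.168.0.0/16 (192.168.0.0 - 192.168.255.255)
Private (in 192.168.0.0/16)


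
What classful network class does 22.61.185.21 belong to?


First octet: 22
Binary: 00010110
0xxxxxxx -> Class A (1-126)
Class A, default mask 255.0.0.0 (/8)


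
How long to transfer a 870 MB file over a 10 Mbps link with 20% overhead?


Effective throughput = 10 * (1 - 20/100) = 8 Mbps
File size in Mb = 870 * 8 = 6960 Mb
Time = 6960 / 8
Time = 870 seconds


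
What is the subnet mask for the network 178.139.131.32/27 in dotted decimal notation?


/27 means 27 network bits, 5 host bits
Binary: 11111111111111111111111111100000
Mask: 255.255.255.224


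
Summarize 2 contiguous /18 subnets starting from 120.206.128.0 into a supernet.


Original prefix: /18
Number of subnets: 2 = 2^1
New prefix = 18 - 1 = 17
Supernet: 120.206.128.0/17


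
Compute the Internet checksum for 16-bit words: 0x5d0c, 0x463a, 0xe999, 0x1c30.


Sum all words (with carry folding):
+ 0x5d0c = 0x5d0c
+ 0x463a = 0xa346
+ 0xe999 = 0x8ce0
+ 0x1c30 = 0xa910
One's complement: ~0xa910
Checksum = 0x56ef


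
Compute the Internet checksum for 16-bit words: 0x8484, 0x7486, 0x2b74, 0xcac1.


Sum all words (with carry folding):
+ 0x8484 = 0x8484
+ 0x7486 = 0xf90a
+ 0x2b74 = 0x247f
+ 0xcac1 = 0xef40
One's complement: ~0xef40
Checksum = 0x10bf


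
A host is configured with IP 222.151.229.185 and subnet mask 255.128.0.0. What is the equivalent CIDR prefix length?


Binary: 11111111.10000000.00000000.00000000
Count leading 1s
Prefix: /9


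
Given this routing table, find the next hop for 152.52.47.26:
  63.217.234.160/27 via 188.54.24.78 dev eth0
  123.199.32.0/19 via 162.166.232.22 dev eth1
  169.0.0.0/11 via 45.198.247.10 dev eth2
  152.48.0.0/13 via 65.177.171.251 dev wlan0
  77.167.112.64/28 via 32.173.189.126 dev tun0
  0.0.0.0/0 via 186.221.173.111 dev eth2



Longest prefix match for 152.52.47.26:
  /27 63.217.234.160: no
  /19 123.199.32.0: no
  /11 169.0.0.0: no
  /13 152.48.0.0: MATCH
  /28 77.167.112.64: no
  /0 0.0.0.0: MATCH
Selected: next-hop 65.177.171.251 via wlan0 (matched /13)


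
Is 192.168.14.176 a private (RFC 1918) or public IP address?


RFC 1918 private ranges:
  10.0.0.0/8 (10.0.0.0 - 10.255.255.255)
  172.16.0.0/12 (172.16.0.0 - 172.31.255.255)
  192.168.0.0/16 (192.168.0.0 - 192.168.255.255)
Private (in 192.168.0.0/16)


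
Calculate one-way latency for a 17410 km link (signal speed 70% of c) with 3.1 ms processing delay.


Speed = 0.7 * 3e5 km/s = 210000 km/s
Propagation delay = 17410 / 210000 = 0.0829 s = 82.9048 ms
Processing delay = 3.1 ms
Total one-way latency = 86.0048 ms


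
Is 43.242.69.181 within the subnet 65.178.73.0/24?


Subnet network: 65.178.73.0
Test IP AND mask: 43.242.69.0
No, 43.242.69.181 is not in 65.178.73.0/24


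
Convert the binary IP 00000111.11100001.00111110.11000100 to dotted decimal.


00000111 = 7
11100001 = 225
00111110 = 62
11000100 = 196
IP: 7.225.62.196


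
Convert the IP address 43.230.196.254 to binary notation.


43 = 00101011
230 = 11100110
196 = 11000100
254 = 11111110
Binary: 00101011.11100110.11000100.11111110


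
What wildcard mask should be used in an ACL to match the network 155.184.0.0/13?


Subnet mask: 255.248.0.0
Wildcard = 255.255.255.255 - subnet mask
255 - 255 = 0
255 - 248 = 7
255 - 0 = 255
255 - 0 = 255
Wildcard: 0.7.255.255


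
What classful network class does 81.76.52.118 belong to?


First octet: 81
Binary: 01010001
0xxxxxxx -> Class A (1-126)
Class A, default mask 255.0.0.0 (/8)


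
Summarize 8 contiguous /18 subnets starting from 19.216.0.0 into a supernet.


Original prefix: /18
Number of subnets: 8 = 2^3
New prefix = 18 - 3 = 15
Supernet: 19.216.0.0/15


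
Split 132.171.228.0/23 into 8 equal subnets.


New prefix = 23 + 3 = 26
Each subnet has 64 addresses
  132.171.228.0/26
  132.171.228.64/26
  132.171.228.128/26
  132.171.228.192/26
  132.171.229.0/26
  132.171.229.64/26
  132.171.229.128/26
  132.171.229.192/26
Subnets: 132.171.228.0/26, 132.171.228.64/26, 132.171.228.128/26, 132.171.228.192/26, 132.171.229.0/26, 132.171.229.64/26, 132.171.229.128/26, 132.171.229.192/26


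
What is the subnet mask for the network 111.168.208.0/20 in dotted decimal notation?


/20 means 20 network bits, 12 host bits
Binary: 11111111111111111111000000000000
Mask: 255.255.240.0


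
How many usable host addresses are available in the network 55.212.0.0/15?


Host bits = 32 - 15 = 17
Total addresses = 2^17 = 131072
Usable = total - 2 (network and broadcast)
Usable hosts: 131070


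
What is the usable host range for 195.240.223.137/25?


Network: 195.240.223.128
Broadcast: 195.240.223.255
First usable = network + 1
Last usable = broadcast - 1
Range: 195.240.223.129 to 195.240.223.254


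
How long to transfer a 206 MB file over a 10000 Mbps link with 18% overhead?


Effective throughput = 10000 * (1 - 18/100) = 8200 Mbps
File size in Mb = 206 * 8 = 1648 Mb
Time = 1648 / 8200
Time = 0.201 seconds


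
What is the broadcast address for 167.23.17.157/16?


Network: 167.23.0.0/16
Host bits = 16
Set all host bits to 1:
Broadcast: 167.23.255.255


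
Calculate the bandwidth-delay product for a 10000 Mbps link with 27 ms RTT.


BDP = bandwidth * RTT
= 10000 Mbps * 27 ms
= 10000 * 1e6 * 27 / 1000 bits
= 270000000 bits
= 33750000 bytes
= 32958.9844 KB
BDP = 270000000 bits (33750000 bytes)


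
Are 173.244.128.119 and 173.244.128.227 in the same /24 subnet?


Mask: 255.255.255.0
173.244.128.119 AND mask = 173.244.128.0
173.244.128.227 AND mask = 173.244.128.0
Yes, same subnet (173.244.128.0)


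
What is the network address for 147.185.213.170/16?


IP:   10010011.10111001.11010101.10101010
Mask: 11111111.11111111.00000000.00000000
AND operation:
Net:  10010011.10111001.00000000.00000000
Network: 147.185.0.0/16


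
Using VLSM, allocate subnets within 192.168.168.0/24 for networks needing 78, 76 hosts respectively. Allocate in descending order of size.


78 hosts -> /25 (126 usable): 192.168.168.0/25
76 hosts -> /25 (126 usable): 192.168.168.128/25
Allocation: 192.168.168.0/25 (78 hosts, 126 usable); 192.168.168.128/25 (76 hosts, 126 usable)


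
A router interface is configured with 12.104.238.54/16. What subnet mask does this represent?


/16 means 16 network bits, 16 host bits
Binary: 11111111111111110000000000000000
Mask: 255.255.0.0


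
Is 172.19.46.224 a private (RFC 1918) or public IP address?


RFC 1918 private ranges:
  10.0.0.0/8 (10.0.0.0 - 10.255.255.255)
  172.16.0.0/12 (172.16.0.0 - 172.31.255.255)
  192.168.0.0/16 (192.168.0.0 - 192.168.255.255)
Private (in 172.16.0.0/12)


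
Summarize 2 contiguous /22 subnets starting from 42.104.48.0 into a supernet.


Original prefix: /22
Number of subnets: 2 = 2^1
New prefix = 22 - 1 = 21
Supernet: 42.104.48.0/21


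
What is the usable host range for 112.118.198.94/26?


Network: 112.118.198.64
Broadcast: 112.118.198.127
First usable = network + 1
Last usable = broadcast - 1
Range: 112.118.198.65 to 112.118.198.126


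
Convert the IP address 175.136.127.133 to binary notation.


175 = 10101111
136 = 10001000
127 = 01111111
133 = 10000101
Binary: 10101111.10001000.01111111.10000101


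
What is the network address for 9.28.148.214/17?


IP:   00001001.00011100.10010100.11010110
Mask: 11111111.11111111.10000000.00000000
AND operation:
Net:  00001001.00011100.10000000.00000000
Network: 9.28.128.0/17


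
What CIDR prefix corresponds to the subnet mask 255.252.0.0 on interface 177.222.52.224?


Binary: 11111111.11111100.00000000.00000000
Count leading 1s
Prefix: /14


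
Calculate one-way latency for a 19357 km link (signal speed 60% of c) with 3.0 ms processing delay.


Speed = 0.6 * 3e5 km/s = 180000 km/s
Propagation delay = 19357 / 180000 = 0.1075 s = 107.5389 ms
Processing delay = 3.0 ms
Total one-way latency = 110.5389 ms


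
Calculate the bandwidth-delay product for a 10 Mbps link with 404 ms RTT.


BDP = bandwidth * RTT
= 10 Mbps * 404 ms
= 10 * 1e6 * 404 / 1000 bits
= 4040000 bits
= 505000 bytes
= 493.1641 KB
BDP = 4040000 bits (505000 bytes)


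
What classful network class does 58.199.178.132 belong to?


First octet: 58
Binary: 00111010
0xxxxxxx -> Class A (1-126)
Class A, default mask 255.0.0.0 (/8)
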